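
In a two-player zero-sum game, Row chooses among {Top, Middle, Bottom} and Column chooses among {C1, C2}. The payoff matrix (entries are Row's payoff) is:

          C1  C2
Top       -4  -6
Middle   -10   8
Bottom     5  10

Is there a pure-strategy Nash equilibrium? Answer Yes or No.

Yes

Row minima: Top → -6, Middle → -10, Bottom → 5; maximin = 5.
Column maxima: C1 → 5, C2 → 10; minimax = 5.
maximin = minimax = 5, so a saddle point exists.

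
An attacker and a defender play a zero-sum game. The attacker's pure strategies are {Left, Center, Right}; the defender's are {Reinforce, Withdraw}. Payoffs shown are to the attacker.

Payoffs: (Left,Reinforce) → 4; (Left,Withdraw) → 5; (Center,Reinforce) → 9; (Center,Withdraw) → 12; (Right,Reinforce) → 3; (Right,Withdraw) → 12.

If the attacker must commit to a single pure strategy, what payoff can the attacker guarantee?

Row minima: Left → 4, Center → 9, Right → 3.
The best of these is 9.

9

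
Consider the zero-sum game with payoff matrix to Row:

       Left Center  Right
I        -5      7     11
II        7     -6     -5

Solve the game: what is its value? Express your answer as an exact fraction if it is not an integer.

Row minima: I → -5, II → -6; maximin = -5.
Column maxima: Left → 7, Center → 7, Right → 11; minimax = 7.
-5 ≠ 7, so there is no saddle point; optimal play is mixed.
Right is strictly dominated by Center (it gives Row strictly more in every row), so Column never plays it.
On the remaining 2×2 (I, II vs Left, Center):
Let Row play I with probability p. Expected payoff against Left: (-5)p + 7(1−p) = −12p + 7; against Center: 7p + (-6)(1−p) = 13p − 6.
Setting these equal: −12p + 7 = 13p − 6 ⇒ −25p = -13 ⇒ p = 13/25, and the value is (-12)·(13/25) + 7 = 19/25.
For Column: with q = P(Left), equating I's and II's payoffs gives −12q + 7 = 13q − 6 ⇒ q = 13/25.

19/25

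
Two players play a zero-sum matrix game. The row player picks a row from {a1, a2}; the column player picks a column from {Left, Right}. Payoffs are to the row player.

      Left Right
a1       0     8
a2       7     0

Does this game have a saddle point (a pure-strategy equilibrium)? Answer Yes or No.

Row minima: a1 → 0, a2 → 0; maximin = 0.
Column maxima: Left → 7, Right → 8; minimax = 7.
0 ≠ 7, so no pure-strategy equilibrium exists.

No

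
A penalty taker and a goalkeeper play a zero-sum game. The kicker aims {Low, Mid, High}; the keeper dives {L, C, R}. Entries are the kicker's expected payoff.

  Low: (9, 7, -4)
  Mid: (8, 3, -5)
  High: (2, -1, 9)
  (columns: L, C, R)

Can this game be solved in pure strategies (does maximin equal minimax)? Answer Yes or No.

Row minima: Low → -4, Mid → -5, High → -1; maximin = -1.
Column maxima: L → 9, C → 7, R → 9; minimax = 7.
-1 ≠ 7, so no pure-strategy equilibrium exists.

No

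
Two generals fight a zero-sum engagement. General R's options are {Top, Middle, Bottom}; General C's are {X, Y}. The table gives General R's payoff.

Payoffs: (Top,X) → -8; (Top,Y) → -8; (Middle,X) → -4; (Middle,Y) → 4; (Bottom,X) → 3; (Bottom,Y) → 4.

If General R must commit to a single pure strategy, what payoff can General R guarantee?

Row minima: Top → -8, Middle → -4, Bottom → 3.
The best of these is 3.

3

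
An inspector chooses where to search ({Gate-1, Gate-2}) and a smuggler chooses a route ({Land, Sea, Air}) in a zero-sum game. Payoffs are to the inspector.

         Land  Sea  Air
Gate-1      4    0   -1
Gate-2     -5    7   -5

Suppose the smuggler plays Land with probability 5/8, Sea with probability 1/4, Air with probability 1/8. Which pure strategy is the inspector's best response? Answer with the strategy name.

Gate-1

Expected payoff of Gate-1: (5/8)·4 + (1/4)·0 + (1/8)·(-1) = 19/8.
Expected payoff of Gate-2: (5/8)·(-5) + (1/4)·7 + (1/8)·(-5) = -2.
The largest is 19/8, so the inspector's best response is Gate-1.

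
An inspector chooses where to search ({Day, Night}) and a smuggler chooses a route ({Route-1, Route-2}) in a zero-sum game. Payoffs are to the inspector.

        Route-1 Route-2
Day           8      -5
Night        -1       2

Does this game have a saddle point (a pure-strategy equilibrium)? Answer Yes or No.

No

Row minima: Day → -5, Night → -1; maximin = -1.
Column maxima: Route-1 → 8, Route-2 → 2; minimax = 2.
-1 ≠ 2, so no pure-strategy equilibrium exists.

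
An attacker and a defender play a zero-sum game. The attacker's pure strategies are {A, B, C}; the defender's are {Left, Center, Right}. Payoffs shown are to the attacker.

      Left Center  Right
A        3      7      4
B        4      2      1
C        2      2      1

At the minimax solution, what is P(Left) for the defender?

3/4

Row minima: A → 3, B → 1, C → 1; maximin = 3.
Column maxima: Left → 4, Center → 7, Right → 4; minimax = 4.
3 ≠ 4, so there is no saddle point; optimal play is mixed.
C is strictly dominated by A, so the attacker never plays it.
Center is strictly dominated by Right (it gives the attacker strictly more in every row), so the defender never plays it.
On the remaining 2×2 (A, B vs Left, Right):
Let the attacker play A with probability p. Expected payoff against Left: 3p + 4(1−p) = −p + 4; against Right: 4p + 1(1−p) = 3p + 1.
Setting these equal: −p + 4 = 3p + 1 ⇒ −4p = -3 ⇒ p = 3/4, and the value is (-1)·(3/4) + 4 = 13/4.
For the defender: with q = P(Left), equating A's and B's payoffs gives −q + 4 = 3q + 1 ⇒ q = 3/4.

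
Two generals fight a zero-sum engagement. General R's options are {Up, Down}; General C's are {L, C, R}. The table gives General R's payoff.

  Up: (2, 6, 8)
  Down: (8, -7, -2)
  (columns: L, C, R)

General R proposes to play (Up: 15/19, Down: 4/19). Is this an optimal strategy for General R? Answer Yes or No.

Against L this mix gives (15/19)·2 + (4/19)·8 = 62/19.
Against C this mix gives (15/19)·6 + (4/19)·(-7) = 62/19.
Against R this mix gives (15/19)·8 + (4/19)·(-2) = 112/19.
All of General C's active replies (L, C) yield 62/19, and no column does worse for General R. The mix makes General C indifferent and guarantees 62/19, so it is optimal.

Yes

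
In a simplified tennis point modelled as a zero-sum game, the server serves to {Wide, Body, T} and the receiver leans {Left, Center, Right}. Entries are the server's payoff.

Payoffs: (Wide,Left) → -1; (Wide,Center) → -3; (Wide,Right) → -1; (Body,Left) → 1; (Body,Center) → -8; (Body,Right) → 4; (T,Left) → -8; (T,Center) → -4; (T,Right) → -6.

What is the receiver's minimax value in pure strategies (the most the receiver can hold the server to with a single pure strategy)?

-3

Column maxima: Left → 1, Center → -3, Right → 4.
The smallest of these is -3.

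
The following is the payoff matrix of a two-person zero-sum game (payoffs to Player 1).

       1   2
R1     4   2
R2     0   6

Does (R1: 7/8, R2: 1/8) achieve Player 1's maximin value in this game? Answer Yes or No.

Against 1 this mix gives (7/8)·4 + (1/8)·0 = 7/2.
Against 2 this mix gives (7/8)·2 + (1/8)·6 = 5/2.
Player 2 will play 2, holding Player 1 to 5/2. Shifting weight toward the row that does better against 2 would raise this floor (the equalizing mix achieves 3 against both 2 and 1), so the proposed strategy is not optimal.

No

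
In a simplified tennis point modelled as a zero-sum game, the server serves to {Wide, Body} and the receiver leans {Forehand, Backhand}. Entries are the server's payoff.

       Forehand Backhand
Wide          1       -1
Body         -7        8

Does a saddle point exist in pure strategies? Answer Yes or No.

No

Row minima: Wide → -1, Body → -7; maximin = -1.
Column maxima: Forehand → 1, Backhand → 8; minimax = 1.
-1 ≠ 1, so no pure-strategy equilibrium exists.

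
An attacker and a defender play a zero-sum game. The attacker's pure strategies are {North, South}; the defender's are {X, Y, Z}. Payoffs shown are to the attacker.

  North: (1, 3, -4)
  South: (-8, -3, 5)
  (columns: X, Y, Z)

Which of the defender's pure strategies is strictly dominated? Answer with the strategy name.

X holds the attacker's payoff strictly below Y in every row: 1 < 3, -8 < -3.
So Y is strictly dominated for the defender.

Y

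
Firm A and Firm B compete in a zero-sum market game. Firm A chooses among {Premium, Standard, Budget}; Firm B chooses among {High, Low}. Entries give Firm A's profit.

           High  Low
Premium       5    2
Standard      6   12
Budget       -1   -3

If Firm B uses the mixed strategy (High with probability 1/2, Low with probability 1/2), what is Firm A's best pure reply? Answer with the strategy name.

Standard

Expected payoff of Premium: (1/2)·5 + (1/2)·2 = 7/2.
Expected payoff of Standard: (1/2)·6 + (1/2)·12 = 9.
Expected payoff of Budget: (1/2)·(-1) + (1/2)·(-3) = -2.
The largest is 9, so Firm A's best response is Standard.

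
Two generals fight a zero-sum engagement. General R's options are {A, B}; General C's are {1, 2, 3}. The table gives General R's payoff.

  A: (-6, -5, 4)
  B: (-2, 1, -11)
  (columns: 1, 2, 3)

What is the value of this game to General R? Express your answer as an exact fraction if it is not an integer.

-74/19

Row minima: A → -6, B → -11; maximin = -6.
Column maxima: 1 → -2, 2 → 1, 3 → 4; minimax = -2.
-6 ≠ -2, so there is no saddle point; optimal play is mixed.
2 is strictly dominated by 1 (it gives General R strictly more in every row), so General C never plays it.
On the remaining 2×2 (A, B vs 1, 3):
Let General R play A with probability p. Expected payoff against 1: (-6)p + (-2)(1−p) = −4p − 2; against 3: 4p + (-11)(1−p) = 15p − 11.
Setting these equal: −4p − 2 = 15p − 11 ⇒ −19p = -9 ⇒ p = 9/19, and the value is (-4)·(9/19) − 2 = -74/19.
For General C: with q = P(1), equating A's and B's payoffs gives −10q + 4 = 9q − 11 ⇒ q = 15/19.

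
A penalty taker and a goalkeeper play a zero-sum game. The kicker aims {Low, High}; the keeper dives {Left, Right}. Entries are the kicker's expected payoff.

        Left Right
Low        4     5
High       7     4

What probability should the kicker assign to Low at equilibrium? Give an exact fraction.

3/4

Row minima: Low → 4, High → 4; maximin = 4.
Column maxima: Left → 7, Right → 5; minimax = 5.
4 ≠ 5, so there is no saddle point; optimal play is mixed.
Let the kicker play Low with probability p. Expected payoff against Left: 4p + 7(1−p) = −3p + 7; against Right: 5p + 4(1−p) = p + 4.
Setting these equal: −3p + 7 = p + 4 ⇒ −4p = -3 ⇒ p = 3/4, and the value is (-3)·(3/4) + 7 = 19/4.
For the keeper: with q = P(Left), equating Low's and High's payoffs gives −q + 5 = 3q + 4 ⇒ q = 1/4.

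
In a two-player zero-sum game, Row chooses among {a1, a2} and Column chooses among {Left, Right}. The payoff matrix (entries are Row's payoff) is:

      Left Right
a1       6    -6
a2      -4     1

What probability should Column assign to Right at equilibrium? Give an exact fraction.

Row minima: a1 → -6, a2 → -4; maximin = -4.
Column maxima: Left → 6, Right → 1; minimax = 1.
-4 ≠ 1, so there is no saddle point; optimal play is mixed.
Let Row play a1 with probability p. Expected payoff against Left: 6p + (-4)(1−p) = 10p − 4; against Right: (-6)p + 1(1−p) = −7p + 1.
Setting these equal: 10p − 4 = −7p + 1 ⇒ 17p = 5 ⇒ p = 5/17, and the value is (10)·(5/17) − 4 = -18/17.
For Column: with q = P(Left), equating a1's and a2's payoffs gives 12q − 6 = −5q + 1 ⇒ q = 7/17.

10/17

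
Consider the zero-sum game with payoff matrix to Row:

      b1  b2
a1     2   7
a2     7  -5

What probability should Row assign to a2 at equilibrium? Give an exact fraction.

5/17

Row minima: a1 → 2, a2 → -5; maximin = 2.
Column maxima: b1 → 7, b2 → 7; minimax = 7.
2 ≠ 7, so there is no saddle point; optimal play is mixed.
Let Row play a1 with probability p. Expected payoff against b1: 2p + 7(1−p) = −5p + 7; against b2: 7p + (-5)(1−p) = 12p − 5.
Setting these equal: −5p + 7 = 12p − 5 ⇒ −17p = -12 ⇒ p = 12/17, and the value is (-5)·(12/17) + 7 = 59/17.
For Column: with q = P(b1), equating a1's and a2's payoffs gives −5q + 7 = 12q − 5 ⇒ q = 12/17.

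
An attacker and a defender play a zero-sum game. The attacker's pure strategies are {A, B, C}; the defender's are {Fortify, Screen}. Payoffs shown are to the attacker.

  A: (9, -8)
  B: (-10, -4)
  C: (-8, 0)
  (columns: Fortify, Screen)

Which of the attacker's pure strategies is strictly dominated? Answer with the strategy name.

B

C gives a strictly higher payoff than B against every column: -8 > -10, 0 > -4.
So B is strictly dominated and the attacker never plays it.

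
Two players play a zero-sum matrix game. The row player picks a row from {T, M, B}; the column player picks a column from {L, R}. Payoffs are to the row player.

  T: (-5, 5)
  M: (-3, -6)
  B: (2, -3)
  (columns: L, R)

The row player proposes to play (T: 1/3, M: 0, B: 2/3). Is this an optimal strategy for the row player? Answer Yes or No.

Yes

Against L this mix gives (1/3)·(-5) + (2/3)·2 = -1/3.
Against R this mix gives (1/3)·5 + (2/3)·(-3) = -1/3.
All of the column player's active replies (L, R) yield -1/3, and no column does worse for the row player. The mix makes the column player indifferent and guarantees -1/3, so it is optimal.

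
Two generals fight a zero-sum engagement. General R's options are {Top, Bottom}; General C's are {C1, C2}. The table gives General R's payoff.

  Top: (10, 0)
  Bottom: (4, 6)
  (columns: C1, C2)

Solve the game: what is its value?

Row minima: Top → 0, Bottom → 4; maximin = 4.
Column maxima: C1 → 10, C2 → 6; minimax = 6.
4 ≠ 6, so there is no saddle point; optimal play is mixed.
Let General R play Top with probability p. Expected payoff against C1: 10p + 4(1−p) = 6p + 4; against C2: 0p + 6(1−p) = −6p + 6.
Setting these equal: 6p + 4 = −6p + 6 ⇒ 12p = 2 ⇒ p = 1/6, and the value is (6)·(1/6) + 4 = 5.
For General C: with q = P(C1), equating Top's and Bottom's payoffs gives 10q = −2q + 6 ⇒ q = 1/2.

5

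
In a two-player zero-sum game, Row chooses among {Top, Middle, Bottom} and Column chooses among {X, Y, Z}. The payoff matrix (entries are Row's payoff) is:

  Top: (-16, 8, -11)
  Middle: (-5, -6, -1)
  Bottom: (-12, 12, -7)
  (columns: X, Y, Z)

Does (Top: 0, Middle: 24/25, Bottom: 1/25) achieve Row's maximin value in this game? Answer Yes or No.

Against X this mix gives (24/25)·(-5) + (1/25)·(-12) = -132/25.
Against Y this mix gives (24/25)·(-6) + (1/25)·12 = -132/25.
Against Z this mix gives (24/25)·(-1) + (1/25)·(-7) = -31/25.
All of Column's active replies (X, Y) yield -132/25, and no column does worse for Row. The mix makes Column indifferent and guarantees -132/25, so it is optimal.

Yes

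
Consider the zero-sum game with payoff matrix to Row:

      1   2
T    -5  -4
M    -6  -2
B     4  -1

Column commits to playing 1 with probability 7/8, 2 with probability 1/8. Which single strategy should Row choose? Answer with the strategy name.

B

Expected payoff of T: (7/8)·(-5) + (1/8)·(-4) = -39/8.
Expected payoff of M: (7/8)·(-6) + (1/8)·(-2) = -11/2.
Expected payoff of B: (7/8)·4 + (1/8)·(-1) = 27/8.
The largest is 27/8, so Row's best response is B.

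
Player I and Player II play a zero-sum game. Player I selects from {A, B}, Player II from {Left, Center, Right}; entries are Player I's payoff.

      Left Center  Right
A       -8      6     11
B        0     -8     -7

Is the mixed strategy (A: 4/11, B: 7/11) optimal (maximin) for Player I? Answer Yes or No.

Against Left this mix gives (4/11)·(-8) + (7/11)·0 = -32/11.
Against Center this mix gives (4/11)·6 + (7/11)·(-8) = -32/11.
Against Right this mix gives (4/11)·11 + (7/11)·(-7) = -5/11.
All of Player II's active replies (Left, Center) yield -32/11, and no column does worse for Player I. The mix makes Player II indifferent and guarantees -32/11, so it is optimal.

Yes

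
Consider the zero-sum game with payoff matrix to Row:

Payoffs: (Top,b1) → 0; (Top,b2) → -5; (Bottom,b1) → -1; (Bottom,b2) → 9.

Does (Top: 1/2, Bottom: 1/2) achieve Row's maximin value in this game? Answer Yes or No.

Against b1 this mix gives (1/2)·0 + (1/2)·(-1) = -1/2.
Against b2 this mix gives (1/2)·(-5) + (1/2)·9 = 2.
Column will play b1, holding Row to -1/2. Shifting weight toward the row that does better against b1 would raise this floor (the equalizing mix achieves -1/3 against both b1 and b2), so the proposed strategy is not optimal.

No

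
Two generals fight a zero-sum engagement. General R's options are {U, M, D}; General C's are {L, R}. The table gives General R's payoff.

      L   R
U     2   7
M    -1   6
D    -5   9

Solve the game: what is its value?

2

Row minima: U → 2, M → -1, D → -5; maximin = 2.
Column maxima: L → 2, R → 9; minimax = 2.
Since maximin = minimax = 2, there is a saddle point and the value is 2.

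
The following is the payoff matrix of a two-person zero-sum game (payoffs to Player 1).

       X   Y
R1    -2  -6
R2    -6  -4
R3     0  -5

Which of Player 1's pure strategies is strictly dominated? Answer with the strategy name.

R1

R3 gives a strictly higher payoff than R1 against every column: 0 > -2, -5 > -6.
So R1 is strictly dominated and Player 1 never plays it.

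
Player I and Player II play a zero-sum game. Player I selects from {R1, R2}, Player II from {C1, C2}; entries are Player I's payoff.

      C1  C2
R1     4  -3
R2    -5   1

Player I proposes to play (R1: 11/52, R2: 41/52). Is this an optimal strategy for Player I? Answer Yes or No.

Against C1 this mix gives (11/52)·4 + (41/52)·(-5) = -161/52.
Against C2 this mix gives (11/52)·(-3) + (41/52)·1 = 2/13.
Player II will play C1, holding Player I to -161/52. Shifting weight toward the row that does better against C1 would raise this floor (the equalizing mix achieves -11/13 against both C1 and C2), so the proposed strategy is not optimal.

No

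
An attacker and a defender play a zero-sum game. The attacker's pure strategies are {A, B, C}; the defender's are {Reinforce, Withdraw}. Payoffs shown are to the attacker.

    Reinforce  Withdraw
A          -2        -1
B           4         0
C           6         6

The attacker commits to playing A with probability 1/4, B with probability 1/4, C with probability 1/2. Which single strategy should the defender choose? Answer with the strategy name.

Withdraw

If the defender plays Reinforce, the attacker's expected payoff is (1/4)·(-2) + (1/4)·4 + (1/2)·6 = 7/2.
If the defender plays Withdraw, the attacker's expected payoff is (1/4)·(-1) + (1/4)·0 + (1/2)·6 = 11/4.
The defender minimizes the attacker's payoff; the smallest is 11/4, so the best response is Withdraw.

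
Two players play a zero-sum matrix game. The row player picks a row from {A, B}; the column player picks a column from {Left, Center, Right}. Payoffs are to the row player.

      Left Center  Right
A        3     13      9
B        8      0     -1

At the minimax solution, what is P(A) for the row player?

3/5

Row minima: A → 3, B → -1; maximin = 3.
Column maxima: Left → 8, Center → 13, Right → 9; minimax = 8.
3 ≠ 8, so there is no saddle point; optimal play is mixed.
Center is strictly dominated by Right (it gives the row player strictly more in every row), so the column player never plays it.
On the remaining 2×2 (A, B vs Left, Right):
Let the row player play A with probability p. Expected payoff against Left: 3p + 8(1−p) = −5p + 8; against Right: 9p + (-1)(1−p) = 10p − 1.
Setting these equal: −5p + 8 = 10p − 1 ⇒ −15p = -9 ⇒ p = 3/5, and the value is (-5)·(3/5) + 8 = 5.
For the column player: with q = P(Left), equating A's and B's payoffs gives −6q + 9 = 9q − 1 ⇒ q = 2/3.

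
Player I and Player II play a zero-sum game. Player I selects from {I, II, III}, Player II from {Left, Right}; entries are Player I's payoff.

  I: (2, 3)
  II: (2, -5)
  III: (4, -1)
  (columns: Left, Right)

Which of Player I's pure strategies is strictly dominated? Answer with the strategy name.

II

III gives a strictly higher payoff than II against every column: 4 > 2, -1 > -5.
So II is strictly dominated and Player I never plays it.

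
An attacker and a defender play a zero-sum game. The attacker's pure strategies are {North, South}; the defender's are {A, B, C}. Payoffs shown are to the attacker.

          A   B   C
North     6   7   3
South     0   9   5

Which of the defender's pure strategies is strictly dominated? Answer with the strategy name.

A holds the attacker's payoff strictly below B in every row: 6 < 7, 0 < 9.
So B is strictly dominated for the defender.

B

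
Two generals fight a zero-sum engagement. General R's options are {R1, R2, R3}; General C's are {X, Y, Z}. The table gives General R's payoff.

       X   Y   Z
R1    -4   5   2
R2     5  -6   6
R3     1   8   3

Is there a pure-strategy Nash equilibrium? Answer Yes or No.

No

Row minima: R1 → -4, R2 → -6, R3 → 1; maximin = 1.
Column maxima: X → 5, Y → 8, Z → 6; minimax = 5.
1 ≠ 5, so no pure-strategy equilibrium exists.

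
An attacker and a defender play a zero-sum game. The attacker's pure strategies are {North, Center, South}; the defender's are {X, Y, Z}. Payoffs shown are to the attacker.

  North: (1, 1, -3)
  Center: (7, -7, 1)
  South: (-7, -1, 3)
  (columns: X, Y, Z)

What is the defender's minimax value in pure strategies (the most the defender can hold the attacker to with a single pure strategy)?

1

Column maxima: X → 7, Y → 1, Z → 3.
The smallest of these is 1.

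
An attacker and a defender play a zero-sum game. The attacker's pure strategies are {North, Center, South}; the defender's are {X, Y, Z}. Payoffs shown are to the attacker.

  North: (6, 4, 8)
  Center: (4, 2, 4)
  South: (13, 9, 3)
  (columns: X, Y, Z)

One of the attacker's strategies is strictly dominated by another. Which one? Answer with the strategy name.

North gives a strictly higher payoff than Center against every column: 6 > 4, 4 > 2, 8 > 4.
So Center is strictly dominated and the attacker never plays it.

Center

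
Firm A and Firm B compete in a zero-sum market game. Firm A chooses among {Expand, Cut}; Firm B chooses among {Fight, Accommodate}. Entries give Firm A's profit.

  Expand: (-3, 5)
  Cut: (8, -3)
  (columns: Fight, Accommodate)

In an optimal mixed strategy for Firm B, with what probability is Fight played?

8/19

Row minima: Expand → -3, Cut → -3; maximin = -3.
Column maxima: Fight → 8, Accommodate → 5; minimax = 5.
-3 ≠ 5, so there is no saddle point; optimal play is mixed.
Let Firm A play Expand with probability p. Expected payoff against Fight: (-3)p + 8(1−p) = −11p + 8; against Accommodate: 5p + (-3)(1−p) = 8p − 3.
Setting these equal: −11p + 8 = 8p − 3 ⇒ −19p = -11 ⇒ p = 11/19, and the value is (-11)·(11/19) + 8 = 31/19.
For Firm B: with q = P(Fight), equating Expand's and Cut's payoffs gives −8q + 5 = 11q − 3 ⇒ q = 8/19.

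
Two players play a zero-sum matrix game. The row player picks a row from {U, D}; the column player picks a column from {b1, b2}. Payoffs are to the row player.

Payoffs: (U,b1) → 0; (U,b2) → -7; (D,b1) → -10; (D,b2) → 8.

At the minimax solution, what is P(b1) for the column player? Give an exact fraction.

Row minima: U → -7, D → -10; maximin = -7.
Column maxima: b1 → 0, b2 → 8; minimax = 0.
-7 ≠ 0, so there is no saddle point; optimal play is mixed.
Let the row player play U with probability p. Expected payoff against b1: 0p + (-10)(1−p) = 10p − 10; against b2: (-7)p + 8(1−p) = −15p + 8.
Setting these equal: 10p − 10 = −15p + 8 ⇒ 25p = 18 ⇒ p = 18/25, and the value is (10)·(18/25) − 10 = -14/5.
For the column player: with q = P(b1), equating U's and D's payoffs gives 7q − 7 = −18q + 8 ⇒ q = 3/5.

3/5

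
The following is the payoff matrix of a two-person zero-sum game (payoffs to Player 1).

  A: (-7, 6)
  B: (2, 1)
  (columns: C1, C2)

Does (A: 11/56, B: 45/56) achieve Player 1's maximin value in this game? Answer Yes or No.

No

Against C1 this mix gives (11/56)·(-7) + (45/56)·2 = 13/56.
Against C2 this mix gives (11/56)·6 + (45/56)·1 = 111/56.
Player 2 will play C1, holding Player 1 to 13/56. Shifting weight toward the row that does better against C1 would raise this floor (the equalizing mix achieves 19/14 against both C1 and C2), so the proposed strategy is not optimal.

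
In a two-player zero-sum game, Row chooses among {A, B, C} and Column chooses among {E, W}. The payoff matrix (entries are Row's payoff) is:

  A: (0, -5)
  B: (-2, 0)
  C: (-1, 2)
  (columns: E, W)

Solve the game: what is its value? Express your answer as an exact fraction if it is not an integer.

Row minima: A → -5, B → -2, C → -1; maximin = -1.
Column maxima: E → 0, W → 2; minimax = 0.
-1 ≠ 0, so there is no saddle point; optimal play is mixed.
B is strictly dominated by C, so Row never plays it.
On the remaining 2×2 (A, C vs E, W):
Let Row play A with probability p. Expected payoff against E: 0p + (-1)(1−p) = p − 1; against W: (-5)p + 2(1−p) = −7p + 2.
Setting these equal: p − 1 = −7p + 2 ⇒ 8p = 3 ⇒ p = 3/8, and the value is (1)·(3/8) − 1 = -5/8.
For Column: with q = P(E), equating A's and C's payoffs gives 5q − 5 = −3q + 2 ⇒ q = 7/8.

-5/8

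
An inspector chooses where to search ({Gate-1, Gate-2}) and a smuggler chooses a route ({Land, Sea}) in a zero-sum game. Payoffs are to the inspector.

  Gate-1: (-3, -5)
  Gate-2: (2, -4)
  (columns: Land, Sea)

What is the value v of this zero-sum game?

Row minima: Gate-1 → -5, Gate-2 → -4; maximin = -4.
Column maxima: Land → 2, Sea → -4; minimax = -4.
Since maximin = minimax = -4, there is a saddle point and the value is -4.

-4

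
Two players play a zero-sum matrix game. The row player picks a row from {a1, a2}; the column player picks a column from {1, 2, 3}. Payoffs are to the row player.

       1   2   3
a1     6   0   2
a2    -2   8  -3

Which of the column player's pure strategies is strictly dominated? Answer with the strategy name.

1

3 holds the row player's payoff strictly below 1 in every row: 2 < 6, -3 < -2.
So 1 is strictly dominated for the column player.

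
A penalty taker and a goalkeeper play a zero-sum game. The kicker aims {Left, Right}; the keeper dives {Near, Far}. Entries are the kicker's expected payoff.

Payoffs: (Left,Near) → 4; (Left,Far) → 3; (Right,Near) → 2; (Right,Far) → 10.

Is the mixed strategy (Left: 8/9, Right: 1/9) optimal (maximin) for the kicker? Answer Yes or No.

Yes

Against Near this mix gives (8/9)·4 + (1/9)·2 = 34/9.
Against Far this mix gives (8/9)·3 + (1/9)·10 = 34/9.
All of the keeper's active replies (Near, Far) yield 34/9, and no column does worse for the kicker. The mix makes the keeper indifferent and guarantees 34/9, so it is optimal.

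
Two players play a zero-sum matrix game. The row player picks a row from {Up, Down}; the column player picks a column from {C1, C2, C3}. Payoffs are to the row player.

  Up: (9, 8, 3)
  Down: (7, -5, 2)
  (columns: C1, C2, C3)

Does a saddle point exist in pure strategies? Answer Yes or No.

Yes

Row minima: Up → 3, Down → -5; maximin = 3.
Column maxima: C1 → 9, C2 → 8, C3 → 3; minimax = 3.
maximin = minimax = 3, so a saddle point exists.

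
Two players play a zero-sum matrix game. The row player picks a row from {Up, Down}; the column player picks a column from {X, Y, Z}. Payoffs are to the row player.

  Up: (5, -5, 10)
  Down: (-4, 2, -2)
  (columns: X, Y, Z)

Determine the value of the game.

-5/8

Row minima: Up → -5, Down → -4; maximin = -4.
Column maxima: X → 5, Y → 2, Z → 10; minimax = 2.
-4 ≠ 2, so there is no saddle point; optimal play is mixed.
Z is strictly dominated by X (it gives the row player strictly more in every row), so the column player never plays it.
On the remaining 2×2 (Up, Down vs X, Y):
Let the row player play Up with probability p. Expected payoff against X: 5p + (-4)(1−p) = 9p − 4; against Y: (-5)p + 2(1−p) = −7p + 2.
Setting these equal: 9p − 4 = −7p + 2 ⇒ 16p = 6 ⇒ p = 3/8, and the value is (9)·(3/8) − 4 = -5/8.
For the column player: with q = P(X), equating Up's and Down's payoffs gives 10q − 5 = −6q + 2 ⇒ q = 7/16.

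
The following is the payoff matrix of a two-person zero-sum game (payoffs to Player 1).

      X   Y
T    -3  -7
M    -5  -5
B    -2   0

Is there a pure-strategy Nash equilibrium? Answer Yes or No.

Yes

Row minima: T → -7, M → -5, B → -2; maximin = -2.
Column maxima: X → -2, Y → 0; minimax = -2.
maximin = minimax = -2, so a saddle point exists.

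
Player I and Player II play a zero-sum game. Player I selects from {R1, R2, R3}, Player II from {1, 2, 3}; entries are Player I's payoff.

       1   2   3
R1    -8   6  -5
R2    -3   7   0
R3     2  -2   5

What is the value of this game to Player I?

4/7

Row minima: R1 → -8, R2 → -3, R3 → -2; maximin = -2.
Column maxima: 1 → 2, 2 → 7, 3 → 5; minimax = 2.
-2 ≠ 2, so there is no saddle point; optimal play is mixed.
R1 is strictly dominated by R2, so Player I never plays it.
3 is strictly dominated by 1 (it gives Player I strictly more in every row), so Player II never plays it.
On the remaining 2×2 (R2, R3 vs 1, 2):
Let Player I play R2 with probability p. Expected payoff against 1: (-3)p + 2(1−p) = −5p + 2; against 2: 7p + (-2)(1−p) = 9p − 2.
Setting these equal: −5p + 2 = 9p − 2 ⇒ −14p = -4 ⇒ p = 2/7, and the value is (-5)·(2/7) + 2 = 4/7.
For Player II: with q = P(1), equating R2's and R3's payoffs gives −10q + 7 = 4q − 2 ⇒ q = 9/14.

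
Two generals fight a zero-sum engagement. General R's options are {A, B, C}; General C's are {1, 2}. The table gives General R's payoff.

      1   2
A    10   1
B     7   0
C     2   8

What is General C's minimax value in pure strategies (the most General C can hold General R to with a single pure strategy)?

Column maxima: 1 → 10, 2 → 8.
The smallest of these is 8.

8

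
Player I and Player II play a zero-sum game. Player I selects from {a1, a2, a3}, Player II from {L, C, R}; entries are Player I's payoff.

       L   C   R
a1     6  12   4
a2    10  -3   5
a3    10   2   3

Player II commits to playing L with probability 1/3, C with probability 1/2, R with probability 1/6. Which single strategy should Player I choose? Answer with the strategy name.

Expected payoff of a1: (1/3)·6 + (1/2)·12 + (1/6)·4 = 26/3.
Expected payoff of a2: (1/3)·10 + (1/2)·(-3) + (1/6)·5 = 8/3.
Expected payoff of a3: (1/3)·10 + (1/2)·2 + (1/6)·3 = 29/6.
The largest is 26/3, so Player I's best response is a1.

a1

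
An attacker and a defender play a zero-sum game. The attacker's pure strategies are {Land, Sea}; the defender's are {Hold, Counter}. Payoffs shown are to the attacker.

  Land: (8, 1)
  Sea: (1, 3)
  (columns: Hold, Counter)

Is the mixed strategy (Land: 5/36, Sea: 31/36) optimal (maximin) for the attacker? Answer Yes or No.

Against Hold this mix gives (5/36)·8 + (31/36)·1 = 71/36.
Against Counter this mix gives (5/36)·1 + (31/36)·3 = 49/18.
The defender will play Hold, holding the attacker to 71/36. Shifting weight toward the row that does better against Hold would raise this floor (the equalizing mix achieves 23/9 against both Hold and Counter), so the proposed strategy is not optimal.

No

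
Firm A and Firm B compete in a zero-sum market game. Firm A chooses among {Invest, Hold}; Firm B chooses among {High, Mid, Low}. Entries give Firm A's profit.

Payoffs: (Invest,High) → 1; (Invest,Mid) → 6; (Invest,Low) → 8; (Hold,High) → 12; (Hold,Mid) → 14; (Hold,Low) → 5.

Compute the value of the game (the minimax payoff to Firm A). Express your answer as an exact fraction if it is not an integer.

Row minima: Invest → 1, Hold → 5; maximin = 5.
Column maxima: High → 12, Mid → 14, Low → 8; minimax = 8.
5 ≠ 8, so there is no saddle point; optimal play is mixed.
Mid is strictly dominated by High (it gives Firm A strictly more in every row), so Firm B never plays it.
On the remaining 2×2 (Invest, Hold vs High, Low):
Let Firm A play Invest with probability p. Expected payoff against High: 1p + 12(1−p) = −11p + 12; against Low: 8p + 5(1−p) = 3p + 5.
Setting these equal: −11p + 12 = 3p + 5 ⇒ −14p = -7 ⇒ p = 1/2, and the value is (-11)·(1/2) + 12 = 13/2.
For Firm B: with q = P(High), equating Invest's and Hold's payoffs gives −7q + 8 = 7q + 5 ⇒ q = 3/14.

13/2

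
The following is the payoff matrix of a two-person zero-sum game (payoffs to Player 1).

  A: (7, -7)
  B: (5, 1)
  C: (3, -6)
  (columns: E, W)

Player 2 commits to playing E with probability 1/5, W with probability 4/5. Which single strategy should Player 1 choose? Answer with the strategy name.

B

Expected payoff of A: (1/5)·7 + (4/5)·(-7) = -21/5.
Expected payoff of B: (1/5)·5 + (4/5)·1 = 9/5.
Expected payoff of C: (1/5)·3 + (4/5)·(-6) = -21/5.
The largest is 9/5, so Player 1's best response is B.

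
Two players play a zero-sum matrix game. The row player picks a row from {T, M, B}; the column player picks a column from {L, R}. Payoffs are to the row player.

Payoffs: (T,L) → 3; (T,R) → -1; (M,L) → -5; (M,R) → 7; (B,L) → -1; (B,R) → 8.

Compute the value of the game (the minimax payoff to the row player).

Row minima: T → -1, M → -5, B → -1; maximin = -1.
Column maxima: L → 3, R → 8; minimax = 3.
-1 ≠ 3, so there is no saddle point; optimal play is mixed.
M is strictly dominated by B, so the row player never plays it.
On the remaining 2×2 (T, B vs L, R):
Let the row player play T with probability p. Expected payoff against L: 3p + (-1)(1−p) = 4p − 1; against R: (-1)p + 8(1−p) = −9p + 8.
Setting these equal: 4p − 1 = −9p + 8 ⇒ 13p = 9 ⇒ p = 9/13, and the value is (4)·(9/13) − 1 = 23/13.
For the column player: with q = P(L), equating T's and B's payoffs gives 4q − 1 = −9q + 8 ⇒ q = 9/13.

23/13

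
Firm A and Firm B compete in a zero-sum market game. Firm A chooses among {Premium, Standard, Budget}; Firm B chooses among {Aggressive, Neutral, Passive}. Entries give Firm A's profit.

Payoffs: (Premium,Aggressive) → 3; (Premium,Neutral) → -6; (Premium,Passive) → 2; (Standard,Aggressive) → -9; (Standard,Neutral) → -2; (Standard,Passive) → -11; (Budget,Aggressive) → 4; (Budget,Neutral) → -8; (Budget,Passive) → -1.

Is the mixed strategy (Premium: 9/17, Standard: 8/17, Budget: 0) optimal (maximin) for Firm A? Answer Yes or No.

Yes

Against Aggressive this mix gives (9/17)·3 + (8/17)·(-9) = -45/17.
Against Neutral this mix gives (9/17)·(-6) + (8/17)·(-2) = -70/17.
Against Passive this mix gives (9/17)·2 + (8/17)·(-11) = -70/17.
All of Firm B's active replies (Neutral, Passive) yield -70/17, and no column does worse for Firm A. The mix makes Firm B indifferent and guarantees -70/17, so it is optimal.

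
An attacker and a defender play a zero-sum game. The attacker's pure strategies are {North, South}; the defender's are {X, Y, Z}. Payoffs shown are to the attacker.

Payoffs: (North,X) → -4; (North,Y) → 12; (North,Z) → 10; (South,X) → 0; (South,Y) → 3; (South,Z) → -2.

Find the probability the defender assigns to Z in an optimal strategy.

Row minima: North → -4, South → -2; maximin = -2.
Column maxima: X → 0, Y → 12, Z → 10; minimax = 0.
-2 ≠ 0, so there is no saddle point; optimal play is mixed.
Y is strictly dominated by X (it gives the attacker strictly more in every row), so the defender never plays it.
On the remaining 2×2 (North, South vs X, Z):
Let the attacker play North with probability p. Expected payoff against X: (-4)p + 0(1−p) = −4p; against Z: 10p + (-2)(1−p) = 12p − 2.
Setting these equal: −4p = 12p − 2 ⇒ −16p = -2 ⇒ p = 1/8, and the value is (-4)·(1/8) = -1/2.
For the defender: with q = P(X), equating North's and South's payoffs gives −14q + 10 = 2q − 2 ⇒ q = 3/4.

1/4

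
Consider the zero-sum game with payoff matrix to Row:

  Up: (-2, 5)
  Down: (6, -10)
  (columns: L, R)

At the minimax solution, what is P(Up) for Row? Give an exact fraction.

16/23

Row minima: Up → -2, Down → -10; maximin = -2.
Column maxima: L → 6, R → 5; minimax = 5.
-2 ≠ 5, so there is no saddle point; optimal play is mixed.
Let Row play Up with probability p. Expected payoff against L: (-2)p + 6(1−p) = −8p + 6; against R: 5p + (-10)(1−p) = 15p − 10.
Setting these equal: −8p + 6 = 15p − 10 ⇒ −23p = -16 ⇒ p = 16/23, and the value is (-8)·(16/23) + 6 = 10/23.
For Column: with q = P(L), equating Up's and Down's payoffs gives −7q + 5 = 16q − 10 ⇒ q = 15/23.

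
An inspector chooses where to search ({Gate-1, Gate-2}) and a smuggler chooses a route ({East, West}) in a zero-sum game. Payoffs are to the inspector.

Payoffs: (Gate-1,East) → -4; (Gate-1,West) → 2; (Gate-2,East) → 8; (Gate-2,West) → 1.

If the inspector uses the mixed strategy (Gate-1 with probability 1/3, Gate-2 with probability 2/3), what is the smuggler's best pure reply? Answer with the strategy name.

If the smuggler plays East, the inspector's expected payoff is (1/3)·(-4) + (2/3)·8 = 4.
If the smuggler plays West, the inspector's expected payoff is (1/3)·2 + (2/3)·1 = 4/3.
The smuggler minimizes the inspector's payoff; the smallest is 4/3, so the best response is West.

West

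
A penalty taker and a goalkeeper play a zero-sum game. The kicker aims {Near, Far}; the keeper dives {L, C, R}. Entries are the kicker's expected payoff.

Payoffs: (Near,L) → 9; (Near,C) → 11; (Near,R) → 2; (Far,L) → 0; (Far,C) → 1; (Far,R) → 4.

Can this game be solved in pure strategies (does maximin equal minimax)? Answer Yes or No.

No

Row minima: Near → 2, Far → 0; maximin = 2.
Column maxima: L → 9, C → 11, R → 4; minimax = 4.
2 ≠ 4, so no pure-strategy equilibrium exists.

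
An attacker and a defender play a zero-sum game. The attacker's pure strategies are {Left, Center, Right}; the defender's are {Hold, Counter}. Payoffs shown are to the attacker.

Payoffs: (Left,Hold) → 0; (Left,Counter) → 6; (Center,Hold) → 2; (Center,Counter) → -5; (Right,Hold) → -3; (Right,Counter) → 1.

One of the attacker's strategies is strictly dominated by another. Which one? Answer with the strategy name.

Right

Left gives a strictly higher payoff than Right against every column: 0 > -3, 6 > 1.
So Right is strictly dominated and the attacker never plays it.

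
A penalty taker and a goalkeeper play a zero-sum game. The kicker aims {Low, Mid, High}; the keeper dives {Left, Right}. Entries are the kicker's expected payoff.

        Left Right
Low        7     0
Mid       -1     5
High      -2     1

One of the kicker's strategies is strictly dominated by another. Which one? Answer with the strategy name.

High

Mid gives a strictly higher payoff than High against every column: -1 > -2, 5 > 1.
So High is strictly dominated and the kicker never plays it.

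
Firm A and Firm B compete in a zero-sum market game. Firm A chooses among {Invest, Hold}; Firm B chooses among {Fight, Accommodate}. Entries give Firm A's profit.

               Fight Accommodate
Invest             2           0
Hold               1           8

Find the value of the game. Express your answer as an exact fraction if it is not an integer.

16/9

Row minima: Invest → 0, Hold → 1; maximin = 1.
Column maxima: Fight → 2, Accommodate → 8; minimax = 2.
1 ≠ 2, so there is no saddle point; optimal play is mixed.
Let Firm A play Invest with probability p. Expected payoff against Fight: 2p + 1(1−p) = p + 1; against Accommodate: 0p + 8(1−p) = −8p + 8.
Setting these equal: p + 1 = −8p + 8 ⇒ 9p = 7 ⇒ p = 7/9, and the value is (1)·(7/9) + 1 = 16/9.
For Firm B: with q = P(Fight), equating Invest's and Hold's payoffs gives 2q = −7q + 8 ⇒ q = 8/9.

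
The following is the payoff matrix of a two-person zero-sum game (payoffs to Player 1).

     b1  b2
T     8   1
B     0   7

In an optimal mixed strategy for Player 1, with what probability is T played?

Row minima: T → 1, B → 0; maximin = 1.
Column maxima: b1 → 8, b2 → 7; minimax = 7.
1 ≠ 7, so there is no saddle point; optimal play is mixed.
Let Player 1 play T with probability p. Expected payoff against b1: 8p + 0(1−p) = 8p; against b2: 1p + 7(1−p) = −6p + 7.
Setting these equal: 8p = −6p + 7 ⇒ 14p = 7 ⇒ p = 1/2, and the value is (8)·(1/2) = 4.
For Player 2: with q = P(b1), equating T's and B's payoffs gives 7q + 1 = −7q + 7 ⇒ q = 3/7.

1/2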